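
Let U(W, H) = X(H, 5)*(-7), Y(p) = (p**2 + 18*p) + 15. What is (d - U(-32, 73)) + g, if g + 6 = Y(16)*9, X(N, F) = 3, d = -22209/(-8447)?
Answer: 42645771/8447 ≈ 5048.6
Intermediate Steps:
d = 22209/8447 (d = -22209*(-1/8447) = 22209/8447 ≈ 2.6292)
Y(p) = 15 + p**2 + 18*p
U(W, H) = -21 (U(W, H) = 3*(-7) = -21)
g = 5025 (g = -6 + (15 + 16**2 + 18*16)*9 = -6 + (15 + 256 + 288)*9 = -6 + 559*9 = -6 + 5031 = 5025)
(d - U(-32, 73)) + g = (22209/8447 - 1*(-21)) + 5025 = (22209/8447 + 21) + 5025 = 199596/8447 + 5025 = 42645771/8447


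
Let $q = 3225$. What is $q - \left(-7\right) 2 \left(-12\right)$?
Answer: $3057$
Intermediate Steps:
$q - \left(-7\right) 2 \left(-12\right) = 3225 - \left(-7\right) 2 \left(-12\right) = 3225 - \left(-14\right) \left(-12\right) = 3225 - 168 = 3057$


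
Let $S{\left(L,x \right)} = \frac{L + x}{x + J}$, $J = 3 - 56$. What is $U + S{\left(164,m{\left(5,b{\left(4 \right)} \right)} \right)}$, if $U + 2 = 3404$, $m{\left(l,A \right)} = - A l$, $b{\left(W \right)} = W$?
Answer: $\frac{248202}{73} \approx 3400.0$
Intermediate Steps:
$m{\left(l,A \right)} = - A l$
$J = -53$ ($J = 3 - 56 = -53$)
$U = 3402$ ($U = -2 + 3404 = 3402$)
$S{\left(L,x \right)} = \frac{L + x}{-53 + x}$ ($S{\left(L,x \right)} = \frac{L + x}{x - 53} = \frac{L + x}{-53 + x}$)
$U + S{\left(164,m{\left(5,b{\left(4 \right)} \right)} \right)} = 3402 + \frac{164 - 4 \cdot 5}{-53 - 4 \cdot 5} = 3402 + \frac{164 - 20}{-53 - 20} = 3402 + \frac{1}{-73} \cdot 144 = 3402 - \frac{144}{73} = \frac{248202}{73}$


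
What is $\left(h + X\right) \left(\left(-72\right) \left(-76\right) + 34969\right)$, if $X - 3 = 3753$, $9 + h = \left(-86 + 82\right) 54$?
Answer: $142797171$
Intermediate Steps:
$h = -225$ ($h = -9 + \left(-86 + 82\right) 54 = -9 - 216 = -225$)
$X = 3756$ ($X = 3 + 3753 = 3756$)
$\left(h + X\right) \left(\left(-72\right) \left(-76\right) + 34969\right) = \left(-225 + 3756\right) \left(\left(-72\right) \left(-76\right) + 34969\right) = 3531 \left(5472 + 34969\right) = 3531 \cdot 40441 = 142797171$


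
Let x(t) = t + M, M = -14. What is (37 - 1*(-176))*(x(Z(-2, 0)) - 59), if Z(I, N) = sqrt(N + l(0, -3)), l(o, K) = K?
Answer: -15549 + 213*I*sqrt(3) ≈ -15549.0 + 368.93*I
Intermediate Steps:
Z(I, N) = sqrt(-3 + N) (Z(I, N) = sqrt(N - 3) = sqrt(-3 + N))
x(t) = -14 + t (x(t) = t - 14 = -14 + t)
(37 - 1*(-176))*(x(Z(-2, 0)) - 59) = (37 - 1*(-176))*((-14 + sqrt(-3 + 0)) - 59) = (37 + 176)*((-14 + sqrt(-3)) - 59) = 213*((-14 + I*sqrt(3)) - 59) = 213*(-73 + I*sqrt(3)) = -15549 + 213*I*sqrt(3)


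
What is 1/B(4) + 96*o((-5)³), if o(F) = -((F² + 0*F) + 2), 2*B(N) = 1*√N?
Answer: -1500191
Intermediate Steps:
B(N) = √N/2 (B(N) = (1*√N)/2 = √N/2)
o(F) = -2 - F² (o(F) = -((F² + 0) + 2) = -(F² + 2) = -(2 + F²) = -2 - F²)
1/B(4) + 96*o((-5)³) = 1/(√4/2) + 96*(-2 - ((-5)³)²) = 1/((½)*2) + 96*(-2 - 1*(-125)²) = 1/1 + 96*(-2 - 1*15625) = 1 + 96*(-2 - 15625) = 1 + 96*(-15627) = 1 - 1500192 = -1500191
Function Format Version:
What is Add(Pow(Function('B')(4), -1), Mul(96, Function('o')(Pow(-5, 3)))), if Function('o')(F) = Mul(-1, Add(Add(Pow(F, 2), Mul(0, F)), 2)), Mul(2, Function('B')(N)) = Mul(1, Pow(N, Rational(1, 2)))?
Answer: -1500191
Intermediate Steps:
Function('B')(N) = Mul(Rational(1, 2), Pow(N, Rational(1, 2))) (Function('B')(N) = Mul(Rational(1, 2), Mul(1, Pow(N, Rational(1, 2)))) = Mul(Rational(1, 2), Pow(N, Rational(1, 2))))
Function('o')(F) = Add(-2, Mul(-1, Pow(F, 2))) (Function('o')(F) = Mul(-1, Add(Add(Pow(F, 2), 0), 2)) = Mul(-1, Add(Pow(F, 2), 2)) = Mul(-1, Add(2, Pow(F, 2))) = Add(-2, Mul(-1, Pow(F, 2))))
Add(Pow(Function('B')(4), -1), Mul(96, Function('o')(Pow(-5, 3)))) = Add(Pow(Mul(Rational(1, 2), Pow(4, Rational(1, 2))), -1), Mul(96, Add(-2, Mul(-1, Pow(Pow(-5, 3), 2))))) = Add(Pow(Mul(Rational(1, 2), 2), -1), Mul(96, Add(-2, Mul(-1, Pow(-125, 2))))) = Add(Pow(1, -1), Mul(96, Add(-2, Mul(-1, 15625)))) = Add(1, Mul(96, Add(-2, -15625))) = Add(1, Mul(96, -15627)) = Add(1, -1500192) = -1500191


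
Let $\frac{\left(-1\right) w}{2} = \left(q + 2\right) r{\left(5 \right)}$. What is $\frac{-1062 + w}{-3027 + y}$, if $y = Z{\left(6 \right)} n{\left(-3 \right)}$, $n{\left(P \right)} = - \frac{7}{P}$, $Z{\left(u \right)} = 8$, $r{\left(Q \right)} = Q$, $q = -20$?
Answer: $\frac{2646}{9025} \approx 0.29319$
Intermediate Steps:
$w = 180$ ($w = - 2 \left(-20 + 2\right) 5 = - 2 \left(\left(-18\right) 5\right) = \left(-2\right) \left(-90\right) = 180$)
$y = \frac{56}{3}$ ($y = 8 \left(- \frac{7}{-3}\right) = 8 \left(\left(-7\right) \left(- \frac{1}{3}\right)\right) = 8 \cdot \frac{7}{3} = \frac{56}{3} \approx 18.667$)
$\frac{-1062 + w}{-3027 + y} = \frac{-1062 + 180}{-3027 + \frac{56}{3}} = - \frac{882}{- \frac{9025}{3}} = \left(-882\right) \left(- \frac{3}{9025}\right) = \frac{2646}{9025}$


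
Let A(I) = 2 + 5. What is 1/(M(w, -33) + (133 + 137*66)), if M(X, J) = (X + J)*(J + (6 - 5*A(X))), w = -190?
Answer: 1/23001 ≈ 4.3476e-5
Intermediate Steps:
A(I) = 7
M(X, J) = (-29 + J)*(J + X) (M(X, J) = (X + J)*(J + (6 - 5*7)) = (J + X)*(J + (6 - 35)) = (J + X)*(J - 29) = (J + X)*(-29 + J) = (-29 + J)*(J + X))
1/(M(w, -33) + (133 + 137*66)) = 1/(((-33)² - 29*(-33) - 29*(-190) - 33*(-190)) + (133 + 137*66)) = 1/((1089 + 957 + 5510 + 6270) + (133 + 9042)) = 1/(13826 + 9175) = 1/23001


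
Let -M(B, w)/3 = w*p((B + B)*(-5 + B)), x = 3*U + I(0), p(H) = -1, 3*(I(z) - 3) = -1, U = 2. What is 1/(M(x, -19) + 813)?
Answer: 1/756 ≈ 0.0013228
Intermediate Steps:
I(z) = 8/3 (I(z) = 3 + (1/3)*(-1) = 3 - 1/3 = 8/3)
x = 26/3 (x = 3*2 + 8/3 = 6 + 8/3 = 26/3 ≈ 8.6667)
M(B, w) = 3*w (M(B, w) = -3*w*(-1) = -(-3)*w = 3*w)
1/(M(x, -19) + 813) = 1/(3*(-19) + 813) = 1/(-57 + 813) = 1/756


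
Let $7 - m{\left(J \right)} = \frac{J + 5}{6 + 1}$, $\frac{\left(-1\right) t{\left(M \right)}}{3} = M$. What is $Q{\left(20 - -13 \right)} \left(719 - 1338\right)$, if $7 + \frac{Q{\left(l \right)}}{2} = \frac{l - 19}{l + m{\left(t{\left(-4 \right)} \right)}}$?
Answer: $\frac{2157834}{263} \approx 8204.7$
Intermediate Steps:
$t{\left(M \right)} = - 3 M$
$m{\left(J \right)} = \frac{44}{7} - \frac{J}{7}$ ($m{\left(J \right)} = 7 - \frac{J + 5}{6 + 1} = 7 - \frac{5 + J}{7} = 7 - \left(5 + J\right) \frac{1}{7} = 7 - \left(\frac{5}{7} + \frac{J}{7}\right) = \frac{44}{7} - \frac{J}{7}$)
$Q{\left(l \right)} = -14 + \frac{2 \left(-19 + l\right)}{\frac{32}{7} + l}$ ($Q{\left(l \right)} = -14 + 2 \frac{l - 19}{l + \left(\frac{44}{7} - \frac{\left(-3\right) \left(-4\right)}{7}\right)} = -14 + 2 \frac{-19 + l}{l + \left(\frac{44}{7} - \frac{12}{7}\right)} = -14 + 2 \frac{-19 + l}{l + \frac{32}{7}} = -14 + 2 \frac{-19 + l}{\frac{32}{7} + l} = -14 + \frac{2 \left(-19 + l\right)}{\frac{32}{7} + l}$)
$Q{\left(20 - -13 \right)} \left(719 - 1338\right) = \frac{42 \left(-17 - 2 \left(20 - -13\right)\right)}{32 + 7 \left(20 - -13\right)} \left(719 - 1338\right) = \frac{42 \left(-17 - 2 \left(20 + 13\right)\right)}{32 + 7 \left(20 + 13\right)} \left(-619\right) = \frac{42 \left(-17 - 66\right)}{32 + 7 \cdot 33} \left(-619\right) = \frac{42 \left(-17 - 66\right)}{32 + 231} \left(-619\right) = 42 \cdot \frac{1}{263} \left(-83\right) \left(-619\right) = \left(- \frac{3486}{263}\right) \left(-619\right) = \frac{2157834}{263}$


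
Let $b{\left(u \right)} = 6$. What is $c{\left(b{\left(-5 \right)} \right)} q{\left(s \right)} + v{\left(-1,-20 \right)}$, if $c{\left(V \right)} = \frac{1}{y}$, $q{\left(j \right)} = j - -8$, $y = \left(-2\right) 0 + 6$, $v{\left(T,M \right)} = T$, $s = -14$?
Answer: $-2$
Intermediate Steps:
$y = 6$ ($y = 0 + 6 = 6$)
$q{\left(j \right)} = 8 + j$ ($q{\left(j \right)} = j + 8 = 8 + j$)
$c{\left(V \right)} = \frac{1}{6}$
$c{\left(b{\left(-5 \right)} \right)} q{\left(s \right)} + v{\left(-1,-20 \right)} = \frac{8 - 14}{6} - 1 = \frac{1}{6} \left(-6\right) - 1 = -1 - 1 = -2$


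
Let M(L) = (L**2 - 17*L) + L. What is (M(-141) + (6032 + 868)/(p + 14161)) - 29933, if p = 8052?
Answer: -173165648/22213 ≈ -7795.7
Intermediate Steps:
M(L) = L**2 - 16*L
(M(-141) + (6032 + 868)/(p + 14161)) - 29933 = (-141*(-16 - 141) + (6032 + 868)/(8052 + 14161)) - 29933 = (-141*(-157) + 6900/22213) - 29933 = (22137 + 6900*(1/22213)) - 29933 = (22137 + 6900/22213) - 29933 = 491736081/22213 - 29933 = -173165648/22213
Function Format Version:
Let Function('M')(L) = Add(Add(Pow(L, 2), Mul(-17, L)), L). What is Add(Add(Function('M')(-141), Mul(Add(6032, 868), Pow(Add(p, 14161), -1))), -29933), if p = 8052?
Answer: Rational(-173165648, 22213) ≈ -7795.7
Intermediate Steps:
Function('M')(L) = Add(Pow(L, 2), Mul(-16, L))
Add(Add(Function('M')(-141), Mul(Add(6032, 868), Pow(Add(p, 14161), -1))), -29933) = Add(Add(Mul(-141, Add(-16, -141)), Mul(Add(6032, 868), Pow(Add(8052, 14161), -1))), -29933) = Add(Add(Mul(-141, -157), Mul(6900, Pow(22213, -1))), -29933) = Add(Add(22137, Mul(6900, Rational(1, 22213))), -29933) = Add(Add(22137, Rational(6900, 22213)), -29933) = Add(Rational(491736081, 22213), -29933) = Rational(-173165648, 22213)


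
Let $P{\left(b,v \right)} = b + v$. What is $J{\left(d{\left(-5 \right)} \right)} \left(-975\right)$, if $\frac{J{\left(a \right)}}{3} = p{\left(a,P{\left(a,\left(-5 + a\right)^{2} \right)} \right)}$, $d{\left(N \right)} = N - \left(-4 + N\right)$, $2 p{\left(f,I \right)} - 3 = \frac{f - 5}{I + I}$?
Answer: $- \frac{16965}{4} \approx -4241.3$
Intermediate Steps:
$p{\left(f,I \right)} = \frac{3}{2} + \frac{-5 + f}{4 I}$ ($p{\left(f,I \right)} = \frac{3}{2} + \frac{\left(f - 5\right) \frac{1}{I + I}}{2} = \frac{3}{2} + \frac{\left(-5 + f\right) \frac{1}{2 I}}{2} = \frac{3}{2} + \frac{\frac{1}{2} \frac{1}{I} \left(-5 + f\right)}{2} = \frac{3}{2} + \frac{-5 + f}{4 I}$)
$d{\left(N \right)} = 4$
$J{\left(a \right)} = \frac{3 \left(-5 + 6 \left(-5 + a\right)^{2} + 7 a\right)}{4 \left(a + \left(-5 + a\right)^{2}\right)}$ ($J{\left(a \right)} = 3 \frac{-5 + a + 6 \left(a + \left(-5 + a\right)^{2}\right)}{4 \left(a + \left(-5 + a\right)^{2}\right)} = 3 \frac{-5 + a + \left(6 a + 6 \left(-5 + a\right)^{2}\right)}{4 \left(a + \left(-5 + a\right)^{2}\right)} = 3 \frac{-5 + 6 \left(-5 + a\right)^{2} + 7 a}{4 \left(a + \left(-5 + a\right)^{2}\right)} = \frac{3 \left(-5 + 6 \left(-5 + a\right)^{2} + 7 a\right)}{4 \left(a + \left(-5 + a\right)^{2}\right)}$)
$J{\left(d{\left(-5 \right)} \right)} \left(-975\right) = \frac{3 \left(145 - 212 + 6 \cdot 4^{2}\right)}{4 \left(25 + 4^{2} - 36\right)} \left(-975\right) = \frac{3 \left(145 - 212 + 6 \cdot 16\right)}{4 \left(25 + 16 - 36\right)} \left(-975\right) = \frac{3 \left(145 - 212 + 96\right)}{4 \cdot 5} \left(-975\right) = \frac{3}{4} \cdot \frac{1}{5} \cdot 29 \left(-975\right) = \frac{87}{20} \left(-975\right) = - \frac{16965}{4}$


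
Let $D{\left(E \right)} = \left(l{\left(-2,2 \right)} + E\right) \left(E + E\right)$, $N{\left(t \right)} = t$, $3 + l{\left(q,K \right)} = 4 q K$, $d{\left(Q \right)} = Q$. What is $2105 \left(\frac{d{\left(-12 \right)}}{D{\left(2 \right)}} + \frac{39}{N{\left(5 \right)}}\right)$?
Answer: $\frac{285438}{17} \approx 16790.0$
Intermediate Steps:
$l{\left(q,K \right)} = -3 + 4 K q$ ($l{\left(q,K \right)} = -3 + 4 q K = -3 + 4 K q$)
$D{\left(E \right)} = 2 E \left(-19 + E\right)$ ($D{\left(E \right)} = \left(\left(-3 + 4 \cdot 2 \left(-2\right)\right) + E\right) \left(E + E\right) = \left(\left(-3 - 16\right) + E\right) 2 E = \left(-19 + E\right) 2 E = 2 E \left(-19 + E\right)$)
$2105 \left(\frac{d{\left(-12 \right)}}{D{\left(2 \right)}} + \frac{39}{N{\left(5 \right)}}\right) = 2105 \left(- \frac{12}{2 \cdot 2 \left(-19 + 2\right)} + \frac{39}{5}\right) = 2105 \left(- \frac{12}{2 \cdot 2 \left(-17\right)} + 39 \cdot \frac{1}{5}\right) = 2105 \left(- \frac{12}{-68} + \frac{39}{5}\right) = 2105 \left(\left(-12\right) \left(- \frac{1}{68}\right) + \frac{39}{5}\right) = 2105 \left(\frac{3}{17} + \frac{39}{5}\right) = 2105 \cdot \frac{678}{85} = \frac{285438}{17}$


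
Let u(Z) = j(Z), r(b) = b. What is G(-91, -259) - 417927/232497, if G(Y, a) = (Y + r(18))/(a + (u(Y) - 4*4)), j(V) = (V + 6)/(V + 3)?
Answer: -2861582959/1868888385 ≈ -1.5312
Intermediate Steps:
j(V) = (6 + V)/(3 + V)
u(Z) = (6 + Z)/(3 + Z)
G(Y, a) = (18 + Y)/(-16 + a + (6 + Y)/(3 + Y)) (G(Y, a) = (Y + 18)/(a + ((6 + Y)/(3 + Y) - 4*4)) = (18 + Y)/(a + ((6 + Y)/(3 + Y) - 16)) = (18 + Y)/(a + (-16 + (6 + Y)/(3 + Y))) = (18 + Y)/(-16 + a + (6 + Y)/(3 + Y)))
G(-91, -259) - 417927/232497 = (3 - 91)*(18 - 91)/(6 - 91 + (-16 - 259)*(3 - 91)) - 417927/232497 = -88*(-73)/(6 - 91 - 275*(-88)) - 417927/232497 = -88*(-73)/(6 - 91 + 24200) - 1*139309/77499 = -88*(-73)/24115 - 139309/77499 = (1/24115)*(-88)*(-73) - 139309/77499 = 6424/24115 - 139309/77499 = -2861582959/1868888385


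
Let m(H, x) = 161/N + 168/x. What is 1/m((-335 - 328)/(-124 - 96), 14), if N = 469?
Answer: 67/827 ≈ 0.081016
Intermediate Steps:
m(H, x) = 23/67 + 168/x (m(H, x) = 161/469 + 168/x = 161*(1/469) + 168/x = 23/67 + 168/x)
1/m((-335 - 328)/(-124 - 96), 14) = 1/(23/67 + 168/14) = 1/(23/67 + 168*(1/14)) = 1/(23/67 + 12) = 1/(827/67) = 67/827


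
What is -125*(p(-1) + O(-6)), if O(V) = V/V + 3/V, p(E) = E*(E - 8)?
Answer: -2375/2 ≈ -1187.5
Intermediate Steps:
p(E) = E*(-8 + E)
O(V) = 1 + 3/V
-125*(p(-1) + O(-6)) = -125*(-(-8 - 1) + (3 - 6)/(-6)) = -125*(-1*(-9) - ⅙*(-3)) = -125*(9 + ½) = -125*19/2 = -2375/2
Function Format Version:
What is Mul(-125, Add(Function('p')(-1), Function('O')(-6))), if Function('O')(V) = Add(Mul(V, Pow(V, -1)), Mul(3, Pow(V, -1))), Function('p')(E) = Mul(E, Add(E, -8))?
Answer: Rational(-2375, 2) ≈ -1187.5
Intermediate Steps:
Function('p')(E) = Mul(E, Add(-8, E))
Function('O')(V) = Add(1, Mul(3, Pow(V, -1)))
Mul(-125, Add(Function('p')(-1), Function('O')(-6))) = Mul(-125, Add(Mul(-1, Add(-8, -1)), Mul(Pow(-6, -1), Add(3, -6)))) = Mul(-125, Add(Mul(-1, -9), Mul(Rational(-1, 6), -3))) = Mul(-125, Add(9, Rational(1, 2))) = Mul(-125, Rational(19, 2)) = Rational(-2375, 2)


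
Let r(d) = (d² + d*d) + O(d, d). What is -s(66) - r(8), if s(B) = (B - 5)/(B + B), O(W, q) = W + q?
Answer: -19069/132 ≈ -144.46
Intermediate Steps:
s(B) = (-5 + B)/(2*B) (s(B) = (-5 + B)/((2*B)) = (-5 + B)*(1/(2*B)) = (-5 + B)/(2*B))
r(d) = 2*d + 2*d² (r(d) = (d² + d*d) + (d + d) = (d² + d²) + 2*d = 2*d² + 2*d = 2*d + 2*d²)
-s(66) - r(8) = -(-5 + 66)/(2*66) - 2*8*(1 + 8) = -61/(2*66) - 2*8*9 = -1*61/132 - 1*144 = -61/132 - 144 = -19069/132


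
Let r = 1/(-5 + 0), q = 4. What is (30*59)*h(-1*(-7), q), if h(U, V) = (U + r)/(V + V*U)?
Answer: 3009/8 ≈ 376.13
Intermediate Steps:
r = -1/5 (r = 1/(-5) = -1/5 ≈ -0.20000)
h(U, V) = (-1/5 + U)/(V + U*V) (h(U, V) = (U - 1/5)/(V + V*U) = (-1/5 + U)/(V + U*V))
(30*59)*h(-1*(-7), q) = (30*59)*((-1/5 - 1*(-7))/(4*(1 - 1*(-7)))) = 1770*((-1/5 + 7)/(4*(1 + 7))) = 1770*((1/4)*(34/5)/8) = 1770*((1/4)*(1/8)*(34/5)) = 1770*(17/80) = 3009/8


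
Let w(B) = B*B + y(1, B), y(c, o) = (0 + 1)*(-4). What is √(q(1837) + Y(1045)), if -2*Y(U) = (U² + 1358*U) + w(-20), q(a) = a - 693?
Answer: I*√5018486/2 ≈ 1120.1*I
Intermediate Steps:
q(a) = -693 + a
y(c, o) = -4 (y(c, o) = 1*(-4) = -4)
w(B) = -4 + B² (w(B) = B*B - 4 = B² - 4 = -4 + B²)
Y(U) = -198 - 679*U - U²/2 (Y(U) = -((U² + 1358*U) + (-4 + (-20)²))/2 = -((U² + 1358*U) + (-4 + 400))/2 = -((U² + 1358*U) + 396)/2 = -(396 + U² + 1358*U)/2 = -198 - 679*U - U²/2)
√(q(1837) + Y(1045)) = √((-693 + 1837) + (-198 - 679*1045 - ½*1045²)) = √(1144 + (-198 - 709555 - ½*1092025)) = √(1144 + (-198 - 709555 - 1092025/2)) = √(1144 - 2511531/2) = √(-2509243/2) = I*√5018486/2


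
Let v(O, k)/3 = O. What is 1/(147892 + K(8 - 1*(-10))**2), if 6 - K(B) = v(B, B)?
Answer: 1/150196 ≈ 6.6580e-6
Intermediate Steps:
v(O, k) = 3*O
K(B) = 6 - 3*B
1/(147892 + K(8 - 1*(-10))**2) = 1/(147892 + (6 - 3*(8 - 1*(-10)))**2) = 1/(147892 + (6 - 3*(8 + 10))**2) = 1/(147892 + (6 - 3*18)**2) = 1/(147892 + (6 - 54)**2) = 1/(147892 + (-48)**2) = 1/(147892 + 2304) = 1/150196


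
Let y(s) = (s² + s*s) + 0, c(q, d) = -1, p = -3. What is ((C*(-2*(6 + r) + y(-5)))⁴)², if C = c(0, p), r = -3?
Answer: 14048223625216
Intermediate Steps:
C = -1
y(s) = 2*s² (y(s) = (s² + s²) + 0 = 2*s² + 0 = 2*s²)
((C*(-2*(6 + r) + y(-5)))⁴)² = ((-(-2*(6 - 3) + 2*(-5)²))⁴)² = ((-(-2*3 + 2*25))⁴)² = ((-(-6 + 50))⁴)² = ((-1*44)⁴)² = ((-44)⁴)² = 3748096² = 14048223625216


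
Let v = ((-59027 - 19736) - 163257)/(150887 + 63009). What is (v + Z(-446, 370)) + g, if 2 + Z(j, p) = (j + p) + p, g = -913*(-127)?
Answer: 6215917677/53474 ≈ 1.1624e+5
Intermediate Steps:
g = 115951
Z(j, p) = -2 + j + 2*p (Z(j, p) = -2 + ((j + p) + p) = -2 + (j + 2*p) = -2 + j + 2*p)
v = -60505/53474 (v = (-78763 - 163257)/213896 = -242020*1/213896 = -60505/53474 ≈ -1.1315)
(v + Z(-446, 370)) + g = (-60505/53474 + (-2 - 446 + 2*370)) + 115951 = (-60505/53474 + (-2 - 446 + 740)) + 115951 = (-60505/53474 + 292) + 115951 = 15553903/53474 + 115951 = 6215917677/53474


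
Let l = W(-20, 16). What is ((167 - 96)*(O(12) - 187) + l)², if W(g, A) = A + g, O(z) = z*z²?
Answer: 11969891649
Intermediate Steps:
O(z) = z³
l = -4 (l = 16 - 20 = -4)
((167 - 96)*(O(12) - 187) + l)² = ((167 - 96)*(12³ - 187) - 4)² = (71*(1728 - 187) - 4)² = (71*1541 - 4)² = (109411 - 4)² = 109407² = 11969891649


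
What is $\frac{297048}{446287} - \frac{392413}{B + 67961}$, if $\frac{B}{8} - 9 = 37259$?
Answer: $- \frac{66378062491}{163387902135} \approx -0.40626$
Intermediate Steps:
$B = 298144$ ($B = 72 + 8 \cdot 37259 = 72 + 298072 = 298144$)
$\frac{297048}{446287} - \frac{392413}{B + 67961} = \frac{297048}{446287} - \frac{392413}{298144 + 67961} = 297048 \cdot \frac{1}{446287} - \frac{392413}{366105} = \frac{297048}{446287} - \frac{392413}{366105} = - \frac{66378062491}{163387902135}$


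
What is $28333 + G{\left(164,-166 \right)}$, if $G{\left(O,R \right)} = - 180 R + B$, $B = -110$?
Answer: $58103$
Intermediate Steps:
$G{\left(O,R \right)} = -110 - 180 R$ ($G{\left(O,R \right)} = - 180 R - 110 = -110 - 180 R$)
$28333 + G{\left(164,-166 \right)} = 28333 - -29770 = 28333 + \left(-110 + 29880\right) = 28333 + 29770 = 58103$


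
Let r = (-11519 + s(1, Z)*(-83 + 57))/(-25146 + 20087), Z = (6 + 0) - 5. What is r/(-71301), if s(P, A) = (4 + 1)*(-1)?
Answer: -11389/360711759 ≈ -3.1574e-5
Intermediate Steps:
Z = 1 (Z = 6 - 5 = 1)
s(P, A) = -5 (s(P, A) = 5*(-1) = -5)
r = 11389/5059 (r = (-11519 - 5*(-83 + 57))/(-25146 + 20087) = (-11519 - 5*(-26))/(-5059) = (-11519 + 130)*(-1/5059) = -11389*(-1/5059) = 11389/5059 ≈ 2.2512)
r/(-71301) = (11389/5059)/(-71301) = (11389/5059)*(-1/71301) = -11389/360711759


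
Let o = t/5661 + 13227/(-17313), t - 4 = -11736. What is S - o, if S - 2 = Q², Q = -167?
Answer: 911281342942/32669631 ≈ 27894.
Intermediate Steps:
t = -11732 (t = 4 - 11736 = -11732)
o = -92664721/32669631 (o = -11732/5661 + 13227/(-17313) = -11732*1/5661 + 13227*(-1/17313) = -11732/5661 - 4409/5771 = -92664721/32669631 ≈ -2.8364)
S = 27891 (S = 2 + (-167)² = 2 + 27889 = 27891)
S - o = 27891 - 1*(-92664721/32669631) = 27891 + 92664721/32669631 = 911281342942/32669631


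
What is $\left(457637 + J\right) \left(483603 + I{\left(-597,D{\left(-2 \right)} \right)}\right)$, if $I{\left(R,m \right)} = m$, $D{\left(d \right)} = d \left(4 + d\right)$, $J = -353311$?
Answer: $50451949274$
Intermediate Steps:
$\left(457637 + J\right) \left(483603 + I{\left(-597,D{\left(-2 \right)} \right)}\right) = \left(457637 - 353311\right) \left(483603 - 2 \left(4 - 2\right)\right) = 104326 \left(483603 - 4\right) = 104326 \cdot 483599 = 50451949274$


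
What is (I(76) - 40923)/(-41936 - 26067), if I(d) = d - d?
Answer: 40923/68003 ≈ 0.60178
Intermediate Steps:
I(d) = 0
(I(76) - 40923)/(-41936 - 26067) = (0 - 40923)/(-41936 - 26067) = -40923/(-68003) = -40923*(-1/68003) = 40923/68003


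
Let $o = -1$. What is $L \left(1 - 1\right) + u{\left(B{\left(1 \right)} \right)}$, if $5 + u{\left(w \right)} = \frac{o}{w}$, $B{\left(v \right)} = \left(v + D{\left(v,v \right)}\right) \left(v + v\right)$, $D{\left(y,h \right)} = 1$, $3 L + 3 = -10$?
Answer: $- \frac{21}{4} \approx -5.25$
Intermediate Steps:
$L = - \frac{13}{3}$ ($L = -1 + \frac{1}{3} \left(-10\right) = -1 - \frac{10}{3} = - \frac{13}{3} \approx -4.3333$)
$B{\left(v \right)} = 2 v \left(1 + v\right)$ ($B{\left(v \right)} = \left(v + 1\right) \left(v + v\right) = \left(1 + v\right) 2 v = 2 v \left(1 + v\right)$)
$u{\left(w \right)} = -5 - \frac{1}{w}$
$L \left(1 - 1\right) + u{\left(B{\left(1 \right)} \right)} = - \frac{13 \left(1 - 1\right)}{3} - \left(5 + \frac{1}{2 \cdot 1 \left(1 + 1\right)}\right) = - \frac{13 \left(1 - 1\right)}{3} - \left(5 + \frac{1}{2 \cdot 1 \cdot 2}\right) = \left(- \frac{13}{3}\right) 0 - \frac{21}{4} = 0 - \frac{21}{4} = - \frac{21}{4}$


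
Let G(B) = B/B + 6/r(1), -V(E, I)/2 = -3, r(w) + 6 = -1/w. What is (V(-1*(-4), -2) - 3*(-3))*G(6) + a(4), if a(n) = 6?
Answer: 57/7 ≈ 8.1429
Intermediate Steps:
r(w) = -6 - 1/w
V(E, I) = 6 (V(E, I) = -2*(-3) = 6)
G(B) = 1/7 (G(B) = B/B + 6/(-6 - 1/1) = 1 + 6/(-6 - 1*1) = 1 + 6/(-6 - 1) = 1 + 6/(-7) = 1 + 6*(-1/7) = 1 - 6/7 = 1/7)
(V(-1*(-4), -2) - 3*(-3))*G(6) + a(4) = (6 - 3*(-3))*(1/7) + 6 = (6 + 9)*(1/7) + 6 = 15*(1/7) + 6 = 15/7 + 6 = 57/7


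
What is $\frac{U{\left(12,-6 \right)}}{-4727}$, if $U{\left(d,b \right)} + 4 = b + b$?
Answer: $\frac{16}{4727} \approx 0.0033848$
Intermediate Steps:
$U{\left(d,b \right)} = -4 + 2 b$ ($U{\left(d,b \right)} = -4 + \left(b + b\right) = -4 + 2 b$)
$\frac{U{\left(12,-6 \right)}}{-4727} = \frac{-4 + 2 \left(-6\right)}{-4727} = \left(-4 - 12\right) \left(- \frac{1}{4727}\right) = \left(-16\right) \left(- \frac{1}{4727}\right) = \frac{16}{4727}$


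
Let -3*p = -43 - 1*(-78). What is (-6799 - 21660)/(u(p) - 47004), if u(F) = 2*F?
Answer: 85377/141082 ≈ 0.60516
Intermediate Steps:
p = -35/3 (p = -(-43 - 1*(-78))/3 = -(-43 + 78)/3 = -⅓*35 = -35/3 ≈ -11.667)
(-6799 - 21660)/(u(p) - 47004) = (-6799 - 21660)/(2*(-35/3) - 47004) = -28459/(-70/3 - 47004) = -28459/(-141082/3) = -28459*(-3/141082) = 85377/141082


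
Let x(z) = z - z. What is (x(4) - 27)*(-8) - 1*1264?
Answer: -1048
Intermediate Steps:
x(z) = 0
(x(4) - 27)*(-8) - 1*1264 = (0 - 27)*(-8) - 1*1264 = -27*(-8) - 1264 = 216 - 1264 = -1048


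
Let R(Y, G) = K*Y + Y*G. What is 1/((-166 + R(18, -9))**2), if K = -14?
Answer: 1/336400 ≈ 2.9727e-6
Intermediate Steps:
R(Y, G) = -14*Y + G*Y (R(Y, G) = -14*Y + Y*G = -14*Y + G*Y)
1/((-166 + R(18, -9))**2) = 1/((-166 + 18*(-14 - 9))**2) = 1/((-166 + 18*(-23))**2) = 1/((-166 - 414)**2) = 1/((-580)**2) = 1/336400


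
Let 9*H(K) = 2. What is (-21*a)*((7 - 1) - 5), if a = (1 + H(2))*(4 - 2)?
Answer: -154/3 ≈ -51.333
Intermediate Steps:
H(K) = 2/9 (H(K) = (⅑)*2 = 2/9)
a = 22/9 (a = (1 + 2/9)*(4 - 2) = (11/9)*2 = 22/9 ≈ 2.4444)
(-21*a)*((7 - 1) - 5) = (-21*22/9)*((7 - 1) - 5) = -154*(6 - 5)/3 = -154/3*1 = -154/3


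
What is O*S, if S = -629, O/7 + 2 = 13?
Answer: -48433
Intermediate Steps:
O = 77 (O = -14 + 7*13 = -14 + 91 = 77)
O*S = 77*(-629) = -48433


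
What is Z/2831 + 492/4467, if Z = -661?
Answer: -519945/4215359 ≈ -0.12335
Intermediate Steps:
Z/2831 + 492/4467 = -661/2831 + 492/4467 = -661*1/2831 + 492*(1/4467) = -661/2831 + 164/1489 = -519945/4215359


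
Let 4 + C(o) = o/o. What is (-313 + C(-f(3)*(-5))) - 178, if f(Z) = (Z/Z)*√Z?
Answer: -494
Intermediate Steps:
f(Z) = √Z (f(Z) = 1*√Z = √Z)
C(o) = -3 (C(o) = -4 + o/o = -4 + 1 = -3)
(-313 + C(-f(3)*(-5))) - 178 = (-313 - 3) - 178 = -316 - 178 = -494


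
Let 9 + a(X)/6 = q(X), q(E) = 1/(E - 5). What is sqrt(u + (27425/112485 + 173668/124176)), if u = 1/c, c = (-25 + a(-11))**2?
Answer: 3*sqrt(110784352858654030621)/24637889510 ≈ 1.2816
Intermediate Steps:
q(E) = 1/(-5 + E)
a(X) = -54 + 6/(-5 + X)
c = 403225/64 (c = (-25 + 6*(46 - 9*(-11))/(-5 - 11))**2 = (-25 + 6*(46 + 99)/(-16))**2 = (-25 + 6*(-1/16)*145)**2 = (-25 - 435/8)**2 = (-635/8)**2 = 403225/64 ≈ 6300.4)
u = 64/403225 (u = 1/(403225/64) = 64/403225 ≈ 0.00015872)
sqrt(u + (27425/112485 + 173668/124176)) = sqrt(64/403225 + (27425/112485 + 173668/124176)) = sqrt(64/403225 + (27425*(1/112485) + 173668*(1/124176))) = sqrt(64/403225 + (5485/22497 + 43417/31044)) = sqrt(64/403225 + 127447621/77599652) = sqrt(51395033355453/31290119677700) = 3*sqrt(110784352858654030621)/24637889510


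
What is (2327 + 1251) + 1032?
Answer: 4610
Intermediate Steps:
(2327 + 1251) + 1032 = 3578 + 1032 = 4610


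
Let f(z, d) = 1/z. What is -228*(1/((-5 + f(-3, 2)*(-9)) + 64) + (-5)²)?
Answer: -176814/31 ≈ -5703.7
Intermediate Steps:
-228*(1/((-5 + f(-3, 2)*(-9)) + 64) + (-5)²) = -228*(1/((-5 - 9/(-3)) + 64) + (-5)²) = -228*(1/((-5 - ⅓*(-9)) + 64) + 25) = -228*(1/((-5 + 3) + 64) + 25) = -228*(1/(-2 + 64) + 25) = -228*(1/62 + 25) = -228*1551/62 = -176814/31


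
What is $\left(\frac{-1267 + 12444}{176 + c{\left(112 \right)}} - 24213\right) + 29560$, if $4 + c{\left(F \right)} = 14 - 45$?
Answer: $\frac{765104}{141} \approx 5426.3$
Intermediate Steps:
$c{\left(F \right)} = -35$ ($c{\left(F \right)} = -4 + \left(14 - 45\right) = -4 - 31 = -35$)
$\left(\frac{-1267 + 12444}{176 + c{\left(112 \right)}} - 24213\right) + 29560 = \left(\frac{-1267 + 12444}{176 - 35} - 24213\right) + 29560 = \left(\frac{11177}{141} - 24213\right) + 29560 = - \frac{3402856}{141} + 29560 = \frac{765104}{141}$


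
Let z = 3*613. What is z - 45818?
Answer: -43979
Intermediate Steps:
z = 1839
z - 45818 = 1839 - 45818 = -43979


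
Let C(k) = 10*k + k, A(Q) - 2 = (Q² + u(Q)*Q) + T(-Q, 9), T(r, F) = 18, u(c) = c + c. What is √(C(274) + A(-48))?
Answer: √9946 ≈ 99.730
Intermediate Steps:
u(c) = 2*c
A(Q) = 20 + 3*Q² (A(Q) = 2 + ((Q² + (2*Q)*Q) + 18) = 2 + ((Q² + 2*Q²) + 18) = 2 + (3*Q² + 18) = 2 + (18 + 3*Q²) = 20 + 3*Q²)
C(k) = 11*k
√(C(274) + A(-48)) = √(11*274 + (20 + 3*(-48)²)) = √(3014 + (20 + 3*2304)) = √(3014 + (20 + 6912)) = √(3014 + 6932) = √9946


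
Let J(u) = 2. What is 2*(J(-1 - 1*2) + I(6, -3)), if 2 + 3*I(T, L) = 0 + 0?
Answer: 8/3 ≈ 2.6667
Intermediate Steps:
I(T, L) = -2/3 (I(T, L) = -2/3 + (0 + 0)/3 = -2/3 + (1/3)*0 = -2/3 + 0 = -2/3)
2*(J(-1 - 1*2) + I(6, -3)) = 2*(2 - 2/3) = 2*(4/3) = 8/3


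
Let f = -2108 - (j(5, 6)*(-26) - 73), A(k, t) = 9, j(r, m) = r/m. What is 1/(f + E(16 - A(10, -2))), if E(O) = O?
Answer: -3/6019 ≈ -0.00049842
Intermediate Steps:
f = -6040/3 (f = -2108 - ((5/6)*(-26) - 73) = -2108 - (-65/3 - 73) = -2108 - 1*(-284/3) = -2108 + 284/3 = -6040/3 ≈ -2013.3)
1/(f + E(16 - A(10, -2))) = 1/(-6040/3 + (16 - 1*9)) = 1/(-6040/3 + (16 - 9)) = 1/(-6040/3 + 7) = 1/(-6019/3) = -3/6019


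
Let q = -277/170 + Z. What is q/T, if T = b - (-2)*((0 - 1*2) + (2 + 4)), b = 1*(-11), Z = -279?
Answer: 47707/510 ≈ 93.543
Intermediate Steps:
b = -11
q = -47707/170 (q = -277/170 - 279 = -47707/170 ≈ -280.63)
T = -3 (T = -11 - (-2)*((0 - 1*2) + (2 + 4)) = -11 - (-2)*((0 - 2) + 6) = -11 - (-2)*(-2 + 6) = -11 - (-2)*4 = -11 - 1*(-8) = -11 + 8 = -3)
q/T = -47707/170/(-3) = -⅓*(-47707/170) = 47707/510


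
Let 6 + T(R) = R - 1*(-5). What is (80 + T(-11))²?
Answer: 4624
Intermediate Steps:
T(R) = -1 + R (T(R) = -6 + (R - 1*(-5)) = -6 + (R + 5) = -6 + (5 + R) = -1 + R)
(80 + T(-11))² = (80 + (-1 - 11))² = (80 - 12)² = 68² = 4624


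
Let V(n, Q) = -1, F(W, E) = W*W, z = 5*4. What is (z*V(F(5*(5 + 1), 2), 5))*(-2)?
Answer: 40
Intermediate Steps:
z = 20
F(W, E) = W²
(z*V(F(5*(5 + 1), 2), 5))*(-2) = (20*(-1))*(-2) = -20*(-2) = 40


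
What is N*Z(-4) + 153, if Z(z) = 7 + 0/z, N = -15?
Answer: 48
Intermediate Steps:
Z(z) = 7 (Z(z) = 7 + 0 = 7)
N*Z(-4) + 153 = -15*7 + 153 = -105 + 153 = 48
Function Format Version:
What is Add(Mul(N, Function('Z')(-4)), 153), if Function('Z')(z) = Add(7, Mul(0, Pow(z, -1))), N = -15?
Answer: 48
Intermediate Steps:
Function('Z')(z) = 7 (Function('Z')(z) = Add(7, 0) = 7)
Add(Mul(N, Function('Z')(-4)), 153) = Add(Mul(-15, 7), 153) = Add(-105, 153) = 48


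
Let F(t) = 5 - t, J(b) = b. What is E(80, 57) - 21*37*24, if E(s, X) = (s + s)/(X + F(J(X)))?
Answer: -18616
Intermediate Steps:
E(s, X) = 2*s/5 (E(s, X) = (s + s)/(X + (5 - X)) = (2*s)/5 = (2*s)*(1/5) = 2*s/5)
E(80, 57) - 21*37*24 = (2/5)*80 - 21*37*24 = 32 - 777*24 = 32 - 1*18648 = 32 - 18648 = -18616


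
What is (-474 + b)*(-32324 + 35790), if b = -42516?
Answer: -149003340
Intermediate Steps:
(-474 + b)*(-32324 + 35790) = (-474 - 42516)*(-32324 + 35790) = -42990*3466 = -149003340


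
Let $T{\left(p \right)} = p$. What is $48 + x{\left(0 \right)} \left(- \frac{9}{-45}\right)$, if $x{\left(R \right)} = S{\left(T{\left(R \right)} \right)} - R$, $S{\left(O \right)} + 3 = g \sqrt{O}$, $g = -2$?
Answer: $\frac{237}{5} \approx 47.4$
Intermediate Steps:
$S{\left(O \right)} = -3 - 2 \sqrt{O}$
$x{\left(R \right)} = -3 - R - 2 \sqrt{R}$ ($x{\left(R \right)} = \left(-3 - 2 \sqrt{R}\right) - R = -3 - R - 2 \sqrt{R}$)
$48 + x{\left(0 \right)} \left(- \frac{9}{-45}\right) = 48 + \left(-3 - 0 - 2 \sqrt{0}\right) \left(- \frac{9}{-45}\right) = 48 + \left(-3 + 0 - 0\right) \left(\left(-9\right) \left(- \frac{1}{45}\right)\right) = 48 + \left(-3 + 0 + 0\right) \frac{1}{5} = 48 - \frac{3}{5} = \frac{237}{5}$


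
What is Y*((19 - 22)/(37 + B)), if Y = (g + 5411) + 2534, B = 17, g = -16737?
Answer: 4396/9 ≈ 488.44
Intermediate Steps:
Y = -8792 (Y = (-16737 + 5411) + 2534 = -11326 + 2534 = -8792)
Y*((19 - 22)/(37 + B)) = -8792*(19 - 22)/(37 + 17) = -(-26376)/54 = -8792*(-1/18) = 4396/9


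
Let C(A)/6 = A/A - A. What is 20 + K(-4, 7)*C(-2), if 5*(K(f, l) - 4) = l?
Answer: 586/5 ≈ 117.20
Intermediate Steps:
K(f, l) = 4 + l/5
C(A) = 6 - 6*A (C(A) = 6*(A/A - A) = 6*(1 - A) = 6 - 6*A)
20 + K(-4, 7)*C(-2) = 20 + (4 + (⅕)*7)*(6 - 6*(-2)) = 20 + (4 + 7/5)*(6 + 12) = 20 + (27/5)*18 = 20 + 486/5 = 586/5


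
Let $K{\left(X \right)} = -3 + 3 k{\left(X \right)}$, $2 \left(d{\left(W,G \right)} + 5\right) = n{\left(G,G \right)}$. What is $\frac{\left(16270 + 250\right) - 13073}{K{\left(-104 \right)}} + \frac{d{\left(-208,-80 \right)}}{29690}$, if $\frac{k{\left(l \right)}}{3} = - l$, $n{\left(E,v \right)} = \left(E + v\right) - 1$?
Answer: $\frac{68174439}{18467180} \approx 3.6917$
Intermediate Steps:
$n{\left(E,v \right)} = -1 + E + v$
$d{\left(W,G \right)} = - \frac{11}{2} + G$ ($d{\left(W,G \right)} = -5 + \frac{-1 + G + G}{2} = -5 + \frac{-1 + 2 G}{2} = -5 + \left(- \frac{1}{2} + G\right) = - \frac{11}{2} + G$)
$k{\left(l \right)} = - 3 l$ ($k{\left(l \right)} = 3 \left(- l\right) = - 3 l$)
$K{\left(X \right)} = -3 - 9 X$ ($K{\left(X \right)} = -3 + 3 \left(- 3 X\right) = -3 - 9 X$)
$\frac{\left(16270 + 250\right) - 13073}{K{\left(-104 \right)}} + \frac{d{\left(-208,-80 \right)}}{29690} = \frac{\left(16270 + 250\right) - 13073}{-3 - -936} + \frac{- \frac{11}{2} - 80}{29690} = \frac{16520 - 13073}{-3 + 936} - \frac{171}{59380} = \frac{3447}{933} - \frac{171}{59380} = 3447 \cdot \frac{1}{933} - \frac{171}{59380} = \frac{1149}{311} - \frac{171}{59380} = \frac{68174439}{18467180}$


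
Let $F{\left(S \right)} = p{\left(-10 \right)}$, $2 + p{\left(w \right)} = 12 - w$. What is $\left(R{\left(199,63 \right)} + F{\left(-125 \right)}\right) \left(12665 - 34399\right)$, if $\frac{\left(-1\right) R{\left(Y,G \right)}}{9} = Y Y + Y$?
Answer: $7784684120$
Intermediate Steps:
$p{\left(w \right)} = 10 - w$ ($p{\left(w \right)} = -2 - \left(-12 + w\right) = 10 - w$)
$F{\left(S \right)} = 20$ ($F{\left(S \right)} = 10 - -10 = 10 + 10 = 20$)
$R{\left(Y,G \right)} = - 9 Y - 9 Y^{2}$ ($R{\left(Y,G \right)} = - 9 \left(Y Y + Y\right) = - 9 \left(Y^{2} + Y\right) = - 9 \left(Y + Y^{2}\right) = - 9 Y - 9 Y^{2}$)
$\left(R{\left(199,63 \right)} + F{\left(-125 \right)}\right) \left(12665 - 34399\right) = \left(\left(-9\right) 199 \left(1 + 199\right) + 20\right) \left(12665 - 34399\right) = \left(\left(-9\right) 199 \cdot 200 + 20\right) \left(-21734\right) = \left(-358200 + 20\right) \left(-21734\right) = \left(-358180\right) \left(-21734\right) = 7784684120$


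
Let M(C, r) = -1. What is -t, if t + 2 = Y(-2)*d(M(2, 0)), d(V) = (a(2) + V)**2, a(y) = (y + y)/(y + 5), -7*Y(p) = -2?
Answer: 668/343 ≈ 1.9475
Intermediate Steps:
Y(p) = 2/7 (Y(p) = -1/7*(-2) = 2/7)
a(y) = 2*y/(5 + y) (a(y) = (2*y)/(5 + y) = 2*y/(5 + y))
d(V) = (4/7 + V)**2 (d(V) = (2*2/(5 + 2) + V)**2 = (2*2/7 + V)**2 = (2*2*(1/7) + V)**2 = (4/7 + V)**2)
t = -668/343 (t = -2 + 2*((4 + 7*(-1))**2/49)/7 = -2 + 2*((4 - 7)**2/49)/7 = -2 + 2*((1/49)*(-3)**2)/7 = -2 + 2*((1/49)*9)/7 = -2 + (2/7)*(9/49) = -2 + 18/343 = -668/343 ≈ -1.9475)
-t = -1*(-668/343) = 668/343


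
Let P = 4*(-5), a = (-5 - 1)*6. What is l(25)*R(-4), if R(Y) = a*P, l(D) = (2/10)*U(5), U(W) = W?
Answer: 720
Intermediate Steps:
a = -36 (a = -6*6 = -36)
P = -20
l(D) = 1 (l(D) = (2/10)*5 = (2*(1/10))*5 = (1/5)*5 = 1)
R(Y) = 720 (R(Y) = -36*(-20) = 720)
l(25)*R(-4) = 1*720 = 720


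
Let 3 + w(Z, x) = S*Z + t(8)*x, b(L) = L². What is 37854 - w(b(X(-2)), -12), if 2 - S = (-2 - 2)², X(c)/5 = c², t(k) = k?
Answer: 43553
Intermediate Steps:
X(c) = 5*c²
S = -14 (S = 2 - (-2 - 2)² = 2 - 1*(-4)² = 2 - 1*16 = 2 - 16 = -14)
w(Z, x) = -3 - 14*Z + 8*x (w(Z, x) = -3 + (-14*Z + 8*x) = -3 - 14*Z + 8*x)
37854 - w(b(X(-2)), -12) = 37854 - (-3 - 14*(5*(-2)²)² + 8*(-12)) = 37854 - (-3 - 14*(5*4)² - 96) = 37854 - (-3 - 14*20² - 96) = 37854 - (-3 - 14*400 - 96) = 37854 - (-3 - 5600 - 96) = 37854 - 1*(-5699) = 37854 + 5699 = 43553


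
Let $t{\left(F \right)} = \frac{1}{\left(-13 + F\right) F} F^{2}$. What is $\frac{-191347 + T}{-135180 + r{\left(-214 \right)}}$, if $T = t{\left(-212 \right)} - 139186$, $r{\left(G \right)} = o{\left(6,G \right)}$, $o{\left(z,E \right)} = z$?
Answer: $\frac{74369713}{30414150} \approx 2.4452$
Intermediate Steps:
$r{\left(G \right)} = 6$
$t{\left(F \right)} = \frac{F}{-13 + F}$ ($t{\left(F \right)} = \frac{1}{F \left(-13 + F\right)} F^{2} = \frac{F}{-13 + F}$)
$T = - \frac{31316638}{225}$ ($T = - \frac{212}{-13 - 212} - 139186 = - \frac{212}{-225} - 139186 = \left(-212\right) \left(- \frac{1}{225}\right) - 139186 = \frac{212}{225} - 139186 = - \frac{31316638}{225} \approx -1.3919 \cdot 10^{5}$)
$\frac{-191347 + T}{-135180 + r{\left(-214 \right)}} = \frac{-191347 - \frac{31316638}{225}}{-135180 + 6} = - \frac{74369713}{225 \left(-135174\right)} = \left(- \frac{74369713}{225}\right) \left(- \frac{1}{135174}\right) = \frac{74369713}{30414150}$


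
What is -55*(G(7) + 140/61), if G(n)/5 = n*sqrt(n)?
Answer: -7700/61 - 1925*sqrt(7) ≈ -5219.3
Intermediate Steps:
G(n) = 5*n**(3/2) (G(n) = 5*(n*sqrt(n)) = 5*n**(3/2))
-55*(G(7) + 140/61) = -55*(5*7**(3/2) + 140/61) = -55*(5*(7*sqrt(7)) + 140*(1/61)) = -55*(35*sqrt(7) + 140/61) = -55*(140/61 + 35*sqrt(7)) = -7700/61 - 1925*sqrt(7)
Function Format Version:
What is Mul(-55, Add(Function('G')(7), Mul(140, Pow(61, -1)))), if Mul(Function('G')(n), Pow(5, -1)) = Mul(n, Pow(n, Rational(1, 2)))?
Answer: Add(Rational(-7700, 61), Mul(-1925, Pow(7, Rational(1, 2)))) ≈ -5219.3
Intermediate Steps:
Function('G')(n) = Mul(5, Pow(n, Rational(3, 2))) (Function('G')(n) = Mul(5, Mul(n, Pow(n, Rational(1, 2)))) = Mul(5, Pow(n, Rational(3, 2))))
Mul(-55, Add(Function('G')(7), Mul(140, Pow(61, -1)))) = Mul(-55, Add(Mul(5, Pow(7, Rational(3, 2))), Mul(140, Pow(61, -1)))) = Mul(-55, Add(Mul(5, Mul(7, Pow(7, Rational(1, 2)))), Mul(140, Rational(1, 61)))) = Mul(-55, Add(Mul(35, Pow(7, Rational(1, 2))), Rational(140, 61))) = Mul(-55, Add(Rational(140, 61), Mul(35, Pow(7, Rational(1, 2))))) = Add(Rational(-7700, 61), Mul(-1925, Pow(7, Rational(1, 2))))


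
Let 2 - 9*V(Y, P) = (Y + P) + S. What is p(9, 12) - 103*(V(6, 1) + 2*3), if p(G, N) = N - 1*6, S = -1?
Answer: -5096/9 ≈ -566.22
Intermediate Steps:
V(Y, P) = ⅓ - P/9 - Y/9 (V(Y, P) = 2/9 - ((Y + P) - 1)/9 = 2/9 - ((P + Y) - 1)/9 = 2/9 - (-1 + P + Y)/9 = 2/9 + (⅑ - P/9 - Y/9) = ⅓ - P/9 - Y/9)
p(G, N) = -6 + N (p(G, N) = N - 6 = -6 + N)
p(9, 12) - 103*(V(6, 1) + 2*3) = (-6 + 12) - 103*((⅓ - ⅑*1 - ⅑*6) + 2*3) = 6 - 103*((⅓ - ⅑ - ⅔) + 6) = 6 - 103*(-4/9 + 6) = 6 - 103*50/9 = 6 - 5150/9 = -5096/9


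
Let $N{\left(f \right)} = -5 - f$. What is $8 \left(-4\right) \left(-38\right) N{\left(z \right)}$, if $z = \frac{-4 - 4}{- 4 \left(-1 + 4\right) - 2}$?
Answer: $- \frac{47424}{7} \approx -6774.9$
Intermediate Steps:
$z = \frac{4}{7}$ ($z = - \frac{8}{\left(-4\right) 3 - 2} = - \frac{8}{-12 - 2} = - \frac{8}{-14} = \left(-8\right) \left(- \frac{1}{14}\right) = \frac{4}{7} \approx 0.57143$)
$8 \left(-4\right) \left(-38\right) N{\left(z \right)} = 8 \left(-4\right) \left(-38\right) \left(-5 - \frac{4}{7}\right) = \left(-32\right) \left(-38\right) \left(-5 - \frac{4}{7}\right) = 1216 \left(- \frac{39}{7}\right) = - \frac{47424}{7}$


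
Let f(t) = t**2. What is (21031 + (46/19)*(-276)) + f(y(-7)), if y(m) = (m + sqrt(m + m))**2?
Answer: 358032/19 - 980*I*sqrt(14) ≈ 18844.0 - 3666.8*I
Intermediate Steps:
y(m) = (m + sqrt(2)*sqrt(m))**2 (y(m) = (m + sqrt(2*m))**2 = (m + sqrt(2)*sqrt(m))**2)
(21031 + (46/19)*(-276)) + f(y(-7)) = (21031 + (46/19)*(-276)) + ((-7 + sqrt(2)*sqrt(-7))**2)**2 = (21031 + (46*(1/19))*(-276)) + ((-7 + sqrt(2)*(I*sqrt(7)))**2)**2 = (21031 + (46/19)*(-276)) + ((-7 + I*sqrt(14))**2)**2 = (21031 - 12696/19) + (-7 + I*sqrt(14))**4 = 386893/19 + (-7 + I*sqrt(14))**4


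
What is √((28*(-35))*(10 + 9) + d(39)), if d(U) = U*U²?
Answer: √40699 ≈ 201.74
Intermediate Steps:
d(U) = U³
√((28*(-35))*(10 + 9) + d(39)) = √((28*(-35))*(10 + 9) + 39³) = √(-980*19 + 59319) = √(-18620 + 59319) = √40699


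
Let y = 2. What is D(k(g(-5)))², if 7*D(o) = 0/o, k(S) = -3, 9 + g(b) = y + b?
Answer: 0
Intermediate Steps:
g(b) = -7 + b (g(b) = -9 + (2 + b) = -7 + b)
D(o) = 0 (D(o) = (0/o)/7 = (⅐)*0 = 0)
D(k(g(-5)))² = 0² = 0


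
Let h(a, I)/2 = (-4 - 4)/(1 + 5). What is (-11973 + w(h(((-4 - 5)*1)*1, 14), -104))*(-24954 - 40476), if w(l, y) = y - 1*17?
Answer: 791310420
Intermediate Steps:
h(a, I) = -8/3 (h(a, I) = 2*((-4 - 4)/(1 + 5)) = 2*(-8/6) = 2*(-8*⅙) = 2*(-4/3) = -8/3)
w(l, y) = -17 + y (w(l, y) = y - 17 = -17 + y)
(-11973 + w(h(((-4 - 5)*1)*1, 14), -104))*(-24954 - 40476) = (-11973 + (-17 - 104))*(-24954 - 40476) = (-11973 - 121)*(-65430) = -12094*(-65430) = 791310420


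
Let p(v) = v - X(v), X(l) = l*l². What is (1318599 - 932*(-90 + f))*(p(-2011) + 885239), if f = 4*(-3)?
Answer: 11498184303667617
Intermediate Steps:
X(l) = l³
f = -12
p(v) = v - v³
(1318599 - 932*(-90 + f))*(p(-2011) + 885239) = (1318599 - 932*(-90 - 12))*((-2011 - 1*(-2011)³) + 885239) = (1318599 - 932*(-102))*((-2011 - 1*(-8132727331)) + 885239) = (1318599 + 95064)*((-2011 + 8132727331) + 885239) = 1413663*(8132725320 + 885239) = 1413663*8133610559 = 11498184303667617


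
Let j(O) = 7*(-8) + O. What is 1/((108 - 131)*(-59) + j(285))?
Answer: 1/1586 ≈ 0.00063052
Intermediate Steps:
j(O) = -56 + O
1/((108 - 131)*(-59) + j(285)) = 1/((108 - 131)*(-59) + (-56 + 285)) = 1/(-23*(-59) + 229) = 1/(1357 + 229) = 1/1586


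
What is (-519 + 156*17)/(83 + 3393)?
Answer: 27/44 ≈ 0.61364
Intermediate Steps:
(-519 + 156*17)/(83 + 3393) = (-519 + 2652)/3476 = 2133*(1/3476) = 27/44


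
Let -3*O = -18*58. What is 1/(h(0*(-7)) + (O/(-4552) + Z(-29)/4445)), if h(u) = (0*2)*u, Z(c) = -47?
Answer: -5058410/440201 ≈ -11.491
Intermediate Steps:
O = 348 (O = -(-6)*58 = -⅓*(-1044) = 348)
h(u) = 0 (h(u) = 0*u = 0)
1/(h(0*(-7)) + (O/(-4552) + Z(-29)/4445)) = 1/(0 + (348/(-4552) - 47/4445)) = 1/(0 + (348*(-1/4552) - 47*1/4445)) = 1/(0 + (-87/1138 - 47/4445)) = 1/(0 - 440201/5058410) = 1/(-440201/5058410) = -5058410/440201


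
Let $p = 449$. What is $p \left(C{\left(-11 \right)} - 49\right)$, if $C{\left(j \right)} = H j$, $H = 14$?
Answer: $-91147$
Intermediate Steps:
$C{\left(j \right)} = 14 j$
$p \left(C{\left(-11 \right)} - 49\right) = 449 \left(14 \left(-11\right) - 49\right) = 449 \left(-154 - 49\right) = 449 \left(-203\right) = -91147$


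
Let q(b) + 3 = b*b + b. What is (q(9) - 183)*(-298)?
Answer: 28608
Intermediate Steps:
q(b) = -3 + b + b**2 (q(b) = -3 + (b*b + b) = -3 + (b**2 + b) = -3 + (b + b**2) = -3 + b + b**2)
(q(9) - 183)*(-298) = ((-3 + 9 + 9**2) - 183)*(-298) = ((-3 + 9 + 81) - 183)*(-298) = (87 - 183)*(-298) = -96*(-298) = 28608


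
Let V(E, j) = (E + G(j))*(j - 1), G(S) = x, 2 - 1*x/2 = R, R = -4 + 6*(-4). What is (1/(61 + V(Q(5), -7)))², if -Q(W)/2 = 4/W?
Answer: 25/4124961 ≈ 6.0607e-6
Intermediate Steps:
Q(W) = -8/W
R = -28 (R = -4 - 24 = -28)
x = 60 (x = 4 - 2*(-28) = 4 + 56 = 60)
G(S) = 60
V(E, j) = (-1 + j)*(60 + E) (V(E, j) = (E + 60)*(j - 1) = (60 + E)*(-1 + j) = (-1 + j)*(60 + E))
(1/(61 + V(Q(5), -7)))² = (1/(61 + (-60 - (-8)/5 + 60*(-7) - 8/5*(-7))))² = (1/(61 + (-60 - (-8)/5 - 420 - 8*⅕*(-7))))² = (1/(61 + (-60 - 1*(-8/5) - 420 - 8/5*(-7))))² = (1/(61 + (-60 + 8/5 - 420 + 56/5)))² = (1/(61 - 2336/5))² = (1/(-2031/5))² = (-5/2031)² = 25/4124961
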